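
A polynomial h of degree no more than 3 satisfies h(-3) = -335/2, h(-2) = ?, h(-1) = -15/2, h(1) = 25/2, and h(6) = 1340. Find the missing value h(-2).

The 4 known points determine the degree-3 polynomial uniquely.
Write h(u) = au^3 + bu^2 + cu + d. Substituting each data point gives a linear system:
  -27a + 9b - 3c + d = -335/2
  -a + b - c + d = -15/2
  a + b + c + d = 25/2
  216a + 36b + 6c + d = 1340
Solving the system yields a = 6, b = 1/2, c = 4, d = 2.
So h(u) = 6u^3 + (1/2)u^2 + 4u + 2.
Then h(-2) = -52.

-52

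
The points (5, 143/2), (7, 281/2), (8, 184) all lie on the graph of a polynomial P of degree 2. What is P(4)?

Using the Lagrange interpolation formula with nodes 5, 7, 8:
  L_0(x) = (x - 7)(x - 8) / 6
  L_1(x) = (x - 5)(x - 8) / -2
  L_2(x) = (x - 5)(x - 7) / 3
Then P(x) = 143/2·L_0(x) + 281/2·L_1(x) + 184·L_2(x).
Expanding and collecting terms gives P(x) = 3x² - (3/2)x + 4.
Evaluating at x = 4: P(4) = 46.

46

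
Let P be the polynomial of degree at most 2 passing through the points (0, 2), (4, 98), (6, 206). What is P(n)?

Using the Lagrange interpolation formula with nodes 0, 4, 6:
  L_0(n) = (n - 4)(n - 6) / 24
  L_1(n) = n(n - 6) / -8
  L_2(n) = n(n - 4) / 12
Then P(n) = 2·L_0(n) + 98·L_1(n) + 206·L_2(n).
Expanding and collecting terms gives P(n) = 5n^2 + 4n + 2.
Check: P(0) = 2. ✓

P(n) = 5n^2 + 4n + 2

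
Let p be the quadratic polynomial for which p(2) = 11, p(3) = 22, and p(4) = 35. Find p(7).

86

Write p(u) = au^2 + bu + c. Substituting each data point gives a linear system:
  4a + 2b + c = 11
  9a + 3b + c = 22
  16a + 4b + c = 35
Solving the system yields a = 1, b = 6, c = -5.
So p(u) = u² + 6u - 5.
Then p(7) = 86.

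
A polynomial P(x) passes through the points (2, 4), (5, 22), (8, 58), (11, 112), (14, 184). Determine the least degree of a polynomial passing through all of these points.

2

Forward differences of the values at x = 2, 5, 8, 11, 14:
  P  : 4  22  58  112  184
  Δ  : 18  36  54  72
  Δ^2: 18  18  18
  Δ^3: 0  0
  Δ^4: 0
The second differences are constant (18) and nonzero, while all higher differences vanish, so the minimal degree is 2.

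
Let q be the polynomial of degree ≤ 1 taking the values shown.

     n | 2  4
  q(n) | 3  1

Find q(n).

Write q(n) = an + b. Substituting each data point gives a linear system:
  2a + b = 3
  4a + b = 1
Solving the system yields a = -1, b = 5.
So q(n) = -n + 5.
Check: q(2) = 3. ✓

q(n) = -n + 5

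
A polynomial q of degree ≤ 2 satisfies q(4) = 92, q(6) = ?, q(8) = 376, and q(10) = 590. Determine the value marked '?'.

210

On equispaced nodes a degree-2 polynomial has vanishing third forward difference, so
  - q(4) + 3·q(6) - 3·q(8) + q(10) = 0.
Substituting the known values and solving for q(6):
  3·q(6) = 630
  q(6) = 210.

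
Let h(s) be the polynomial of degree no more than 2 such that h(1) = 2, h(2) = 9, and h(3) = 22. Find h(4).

41

Forward differences of the values at s = 1, 2, 3:
  h  : 2  9  22
  Δ  : 7  13
  Δ^2: 6
The second differences are constant, confirming degree 2.
Interpolating (Newton forward form) and evaluating at s = 4 gives h(4) = 41.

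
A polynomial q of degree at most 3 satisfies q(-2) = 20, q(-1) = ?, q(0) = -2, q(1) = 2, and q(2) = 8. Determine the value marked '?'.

On equispaced nodes a degree-3 polynomial has vanishing fourth forward difference, so
  q(-2) - 4·q(-1) + 6·q(0) - 4·q(1) + q(2) = 0.
Substituting the known values and solving for q(-1):
  -4·q(-1) = -8
  q(-1) = 2.

2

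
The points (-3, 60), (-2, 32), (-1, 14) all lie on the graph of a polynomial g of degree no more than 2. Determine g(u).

g(u) = 5u^2 - 3u + 6

Write g(u) = au^2 + bu + c. Substituting each data point gives a linear system:
  9a - 3b + c = 60
  4a - 2b + c = 32
  a - b + c = 14
Solving the system yields a = 5, b = -3, c = 6.
So g(u) = 5u^2 - 3u + 6.
Check: g(-3) = 60. ✓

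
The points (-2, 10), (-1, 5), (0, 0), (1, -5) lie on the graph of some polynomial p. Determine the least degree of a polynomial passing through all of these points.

1

Forward differences of the values at u = -2, -1, 0, 1:
  p  : 10  5  0  -5
  Δ  : -5  -5  -5
  Δ^2: 0  0
  Δ^3: 0
The first differences are constant (-5) and nonzero, while all higher differences vanish, so the minimal degree is 1.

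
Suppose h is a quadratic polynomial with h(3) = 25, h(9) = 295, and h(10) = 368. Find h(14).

Using the Lagrange interpolation formula with nodes 3, 9, 10:
  L_0(x) = (x - 9)(x - 10) / 42
  L_1(x) = (x - 3)(x - 10) / -6
  L_2(x) = (x - 3)(x - 9) / 7
Then h(x) = 25·L_0(x) + 295·L_1(x) + 368·L_2(x).
Expanding and collecting terms gives h(x) = 4x^2 - 3x - 2.
Evaluating at x = 14: h(14) = 740.

740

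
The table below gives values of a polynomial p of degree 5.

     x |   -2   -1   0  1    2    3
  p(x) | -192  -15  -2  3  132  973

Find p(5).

12303

Forward differences of the values at x = -2, -1, 0, 1, 2, 3:
  p  : -192  -15  -2  3  132  973
  Δ  : 177  13  5  129  841
  Δ^2: -164  -8  124  712
  Δ^3: 156  132  588
  Δ^4: -24  456
  Δ^5: 480
The fifth differences are constant, confirming degree 5.
Interpolating (Newton forward form) and evaluating at x = 5 gives p(5) = 12303.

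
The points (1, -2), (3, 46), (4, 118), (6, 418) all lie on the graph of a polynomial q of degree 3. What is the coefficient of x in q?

-2

Write q(x) = ax^3 + bx^2 + cx + d. Substituting each data point gives a linear system:
  a + b + c + d = -2
  27a + 9b + 3c + d = 46
  64a + 16b + 4c + d = 118
  216a + 36b + 6c + d = 418
Solving the system yields a = 2, b = 0, c = -2, d = -2.
So q(x) = 2x³ - 2x - 2.
The coefficient of x is -2.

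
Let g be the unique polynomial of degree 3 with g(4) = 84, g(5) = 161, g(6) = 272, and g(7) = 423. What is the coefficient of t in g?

-2

Write g(t) = at^3 + bt^2 + ct + d. Substituting each data point gives a linear system:
  64a + 16b + 4c + d = 84
  125a + 25b + 5c + d = 161
  216a + 36b + 6c + d = 272
  343a + 49b + 7c + d = 423
Solving the system yields a = 1, b = 2, c = -2, d = -4.
So g(t) = t^3 + 2t^2 - 2t - 4.
The coefficient of t is -2.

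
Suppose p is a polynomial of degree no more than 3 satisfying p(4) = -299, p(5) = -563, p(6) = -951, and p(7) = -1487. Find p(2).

-47

Write p(s) = as^3 + bs^2 + cs + d. Substituting each data point gives a linear system:
  64a + 16b + 4c + d = -299
  125a + 25b + 5c + d = -563
  216a + 36b + 6c + d = -951
  343a + 49b + 7c + d = -1487
Solving the system yields a = -4, b = -2, c = -2, d = -3.
So p(s) = -4s^3 - 2s^2 - 2s - 3.
Then p(2) = -47.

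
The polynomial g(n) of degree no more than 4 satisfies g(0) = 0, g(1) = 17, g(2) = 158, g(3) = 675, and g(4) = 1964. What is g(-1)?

-1

Using the Lagrange interpolation formula with nodes 0, 1, 2, 3, 4:
  L_0(n) = (n - 1)(n - 2)(n - 3)(n - 4) / 24
  L_1(n) = n(n - 2)(n - 3)(n - 4) / -6
  L_2(n) = n(n - 1)(n - 3)(n - 4) / 4
  L_3(n) = n(n - 1)(n - 2)(n - 4) / -6
  L_4(n) = n(n - 1)(n - 2)(n - 3) / 24
Then g(n) = 0·L_0(n) + 17·L_1(n) + 158·L_2(n) + 675·L_3(n) + 1964·L_4(n).
Expanding and collecting terms gives g(n) = 6n^4 + 6n^3 + 2n^2 + 3n.
Evaluating at n = -1: g(-1) = -1.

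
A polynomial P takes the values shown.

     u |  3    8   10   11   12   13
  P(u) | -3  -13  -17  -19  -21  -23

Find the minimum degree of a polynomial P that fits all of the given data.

Divided differences on the nodes 3, 8, 10, 11, 12, 13:
  order 0: -3  -13  -17  -19  -21  -23
  order 1: -2  -2  -2  -2  -2
  order 2: 0  0  0  0
  order 3: 0  0  0
  order 4: 0  0
  order 5: 0
The order-1 divided differences are all -2 (nonzero) and every higher order vanishes, so the data lies on a polynomial of degree exactly 1.

1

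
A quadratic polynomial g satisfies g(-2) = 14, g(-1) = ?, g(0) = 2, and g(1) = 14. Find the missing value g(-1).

2

The 3 known points determine the degree-2 polynomial uniquely.
Write g(u) = au^2 + bu + c. Substituting each data point gives a linear system:
  4a - 2b + c = 14
  c = 2
  a + b + c = 14
Solving the system yields a = 6, b = 6, c = 2.
So g(u) = 6u² + 6u + 2.
Then g(-1) = 2.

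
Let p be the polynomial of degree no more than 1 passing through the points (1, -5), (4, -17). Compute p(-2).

7

Write p(x) = ax + b. Substituting each data point gives a linear system:
  a + b = -5
  4a + b = -17
Solving the system yields a = -4, b = -1.
So p(x) = -4x - 1.
Then p(-2) = 7.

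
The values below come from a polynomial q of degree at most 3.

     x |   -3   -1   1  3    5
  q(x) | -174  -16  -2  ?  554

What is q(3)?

108

The 4 known points determine the degree-3 polynomial uniquely.
Write q(x) = ax^3 + bx^2 + cx + d. Substituting each data point gives a linear system:
  -27a + 9b - 3c + d = -174
  -a + b - c + d = -16
  a + b + c + d = -2
  125a + 25b + 5c + d = 554
Solving the system yields a = 5, b = -3, c = 2, d = -6.
So q(x) = 5x^3 - 3x^2 + 2x - 6.
Then q(3) = 108.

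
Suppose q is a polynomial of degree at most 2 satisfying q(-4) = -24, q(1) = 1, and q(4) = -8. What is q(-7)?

Write q(n) = an^2 + bn + c. Substituting each data point gives a linear system:
  16a - 4b + c = -24
  a + b + c = 1
  16a + 4b + c = -8
Solving the system yields a = -1, b = 2, c = 0.
So q(n) = -n^2 + 2n.
Then q(-7) = -63.

-63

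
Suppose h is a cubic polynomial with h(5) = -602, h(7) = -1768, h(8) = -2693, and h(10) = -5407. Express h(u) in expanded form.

Using the Lagrange interpolation formula with nodes 5, 7, 8, 10:
  L_0(u) = (u - 7)(u - 8)(u - 10) / -30
  L_1(u) = (u - 5)(u - 8)(u - 10) / 6
  L_2(u) = (u - 5)(u - 7)(u - 10) / -6
  L_3(u) = (u - 5)(u - 7)(u - 8) / 30
Then h(u) = -602·L_0(u) - 1768·L_1(u) - 2693·L_2(u) - 5407·L_3(u).
Expanding and collecting terms gives h(u) = -6u^3 + 6u^2 - u + 3.
Check: h(5) = -602. ✓

h(u) = -6u^3 + 6u^2 - u + 3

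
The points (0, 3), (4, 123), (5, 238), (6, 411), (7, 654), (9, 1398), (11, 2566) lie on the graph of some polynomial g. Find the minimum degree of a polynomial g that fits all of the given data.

Divided differences on the nodes 0, 4, 5, 6, 7, 9, 11:
  order 0: 3  123  238  411  654  1398  2566
  order 1: 30  115  173  243  372  584
  order 2: 17  29  35  43  53
  order 3: 2  2  2  2
  order 4: 0  0  0
  order 5: 0  0
  order 6: 0
The order-3 divided differences are all 2 (nonzero) and every higher order vanishes, so the data lies on a polynomial of degree exactly 3.

3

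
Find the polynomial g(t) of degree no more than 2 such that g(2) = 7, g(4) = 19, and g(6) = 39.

g(t) = t^2 + 3

Using the Lagrange interpolation formula with nodes 2, 4, 6:
  L_0(t) = (t - 4)(t - 6) / 8
  L_1(t) = (t - 2)(t - 6) / -4
  L_2(t) = (t - 2)(t - 4) / 8
Then g(t) = 7·L_0(t) + 19·L_1(t) + 39·L_2(t).
Expanding and collecting terms gives g(t) = t^2 + 3.
Check: g(4) = 19. ✓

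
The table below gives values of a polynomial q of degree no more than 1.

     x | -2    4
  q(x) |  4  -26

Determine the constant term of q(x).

-6

Write q(x) = ax + b. Substituting each data point gives a linear system:
  -2a + b = 4
  4a + b = -26
Solving the system yields a = -5, b = -6.
So q(x) = -5x - 6.
The constant term is -6.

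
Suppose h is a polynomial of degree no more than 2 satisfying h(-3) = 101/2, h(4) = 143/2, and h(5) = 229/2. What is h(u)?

h(u) = 5u^2 - 2u - 1/2

Using the Lagrange interpolation formula with nodes -3, 4, 5:
  L_0(u) = (u - 4)(u - 5) / 56
  L_1(u) = (u + 3)(u - 5) / -7
  L_2(u) = (u + 3)(u - 4) / 8
Then h(u) = 101/2·L_0(u) + 143/2·L_1(u) + 229/2·L_2(u).
Expanding and collecting terms gives h(u) = 5u² - 2u - 1/2.
Check: h(5) = 229/2. ✓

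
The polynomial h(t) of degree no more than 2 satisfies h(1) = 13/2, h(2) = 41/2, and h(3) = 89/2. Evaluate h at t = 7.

481/2

Using the Lagrange interpolation formula with nodes 1, 2, 3:
  L_0(t) = (t - 2)(t - 3) / 2
  L_1(t) = (t - 1)(t - 3) / -1
  L_2(t) = (t - 1)(t - 2) / 2
Then h(t) = 13/2·L_0(t) + 41/2·L_1(t) + 89/2·L_2(t).
Expanding and collecting terms gives h(t) = 5t^2 - t + 5/2.
Evaluating at t = 7: h(7) = 481/2.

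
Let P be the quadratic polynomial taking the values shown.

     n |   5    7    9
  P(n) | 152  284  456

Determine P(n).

P(n) = 5n^2 + 6n - 3

Using the Lagrange interpolation formula with nodes 5, 7, 9:
  L_0(n) = (n - 7)(n - 9) / 8
  L_1(n) = (n - 5)(n - 9) / -4
  L_2(n) = (n - 5)(n - 7) / 8
Then P(n) = 152·L_0(n) + 284·L_1(n) + 456·L_2(n).
Expanding and collecting terms gives P(n) = 5n^2 + 6n - 3.
Check: P(9) = 456. ✓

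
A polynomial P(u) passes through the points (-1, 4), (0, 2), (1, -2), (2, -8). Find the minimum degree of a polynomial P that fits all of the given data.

2

Forward differences of the values at u = -1, 0, 1, 2:
  P  : 4  2  -2  -8
  Δ  : -2  -4  -6
  Δ^2: -2  -2
  Δ^3: 0
The second differences are constant (-2) and nonzero, while all higher differences vanish, so the minimal degree is 2.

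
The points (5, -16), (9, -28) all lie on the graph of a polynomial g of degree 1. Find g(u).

Write g(u) = au + b. Substituting each data point gives a linear system:
  5a + b = -16
  9a + b = -28
Solving the system yields a = -3, b = -1.
So g(u) = -3u - 1.
Check: g(5) = -16. ✓

g(u) = -3u - 1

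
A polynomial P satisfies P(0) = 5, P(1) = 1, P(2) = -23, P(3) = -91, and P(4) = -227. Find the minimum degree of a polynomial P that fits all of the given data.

Forward differences of the values at t = 0, 1, 2, 3, 4:
  P  : 5  1  -23  -91  -227
  Δ  : -4  -24  -68  -136
  Δ^2: -20  -44  -68
  Δ^3: -24  -24
  Δ^4: 0
The third differences are constant (-24) and nonzero, while all higher differences vanish, so the minimal degree is 3.

3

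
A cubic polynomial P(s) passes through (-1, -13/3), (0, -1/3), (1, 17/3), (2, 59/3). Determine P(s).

Write P(s) = as^3 + bs^2 + cs + d. Substituting each data point gives a linear system:
  -a + b - c + d = -13/3
  d = -1/3
  a + b + c + d = 17/3
  8a + 4b + 2c + d = 59/3
Solving the system yields a = 1, b = 1, c = 4, d = -1/3.
So P(s) = s³ + s² + 4s - 1/3.
Check: P(1) = 17/3. ✓

P(s) = s^3 + s^2 + 4s - 1/3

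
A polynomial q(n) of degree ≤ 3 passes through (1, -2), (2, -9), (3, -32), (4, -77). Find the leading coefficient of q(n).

-1

Write q(n) = an^3 + bn^2 + cn + d. Substituting each data point gives a linear system:
  a + b + c + d = -2
  8a + 4b + 2c + d = -9
  27a + 9b + 3c + d = -32
  64a + 16b + 4c + d = -77
Solving the system yields a = -1, b = -2, c = 6, d = -5.
So q(n) = -n^3 - 2n^2 + 6n - 5.
The leading coefficient is -1.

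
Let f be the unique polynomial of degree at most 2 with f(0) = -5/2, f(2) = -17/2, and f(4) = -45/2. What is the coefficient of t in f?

Write f(t) = at^2 + bt + c. Substituting each data point gives a linear system:
  c = -5/2
  4a + 2b + c = -17/2
  16a + 4b + c = -45/2
Solving the system yields a = -1, b = -1, c = -5/2.
So f(t) = -t² - t - 5/2.
The coefficient of t is -1.

-1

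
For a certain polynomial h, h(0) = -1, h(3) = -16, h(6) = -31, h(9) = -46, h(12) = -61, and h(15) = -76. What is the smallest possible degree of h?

Forward differences of the values at u = 0, 3, 6, 9, 12, 15:
  h  : -1  -16  -31  -46  -61  -76
  Δ  : -15  -15  -15  -15  -15
  Δ^2: 0  0  0  0
  Δ^3: 0  0  0
  Δ^4: 0  0
  Δ^5: 0
The first differences are constant (-15) and nonzero, while all higher differences vanish, so the minimal degree is 1.

1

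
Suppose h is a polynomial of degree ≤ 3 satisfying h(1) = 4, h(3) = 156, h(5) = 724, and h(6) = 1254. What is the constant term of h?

-6

Write h(s) = as^3 + bs^2 + cs + d. Substituting each data point gives a linear system:
  a + b + c + d = 4
  27a + 9b + 3c + d = 156
  125a + 25b + 5c + d = 724
  216a + 36b + 6c + d = 1254
Solving the system yields a = 6, b = -2, c = 6, d = -6.
So h(s) = 6s^3 - 2s^2 + 6s - 6.
The constant term is -6.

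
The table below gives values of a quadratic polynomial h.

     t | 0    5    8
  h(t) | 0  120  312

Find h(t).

h(t) = 5t^2 - t

Write h(t) = at^2 + bt + c. Substituting each data point gives a linear system:
  c = 0
  25a + 5b + c = 120
  64a + 8b + c = 312
Solving the system yields a = 5, b = -1, c = 0.
So h(t) = 5t^2 - t.
Check: h(5) = 120. ✓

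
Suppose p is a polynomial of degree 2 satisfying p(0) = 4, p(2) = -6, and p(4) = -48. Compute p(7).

-171

Forward differences of the values at x = 0, 2, 4:
  p  : 4  -6  -48
  Δ  : -10  -42
  Δ^2: -32
The second differences are constant, confirming degree 2.
Interpolating (Newton forward form) and evaluating at x = 7 gives p(7) = -171.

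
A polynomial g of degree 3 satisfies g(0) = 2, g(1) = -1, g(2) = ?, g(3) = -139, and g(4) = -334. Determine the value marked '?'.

-38

The 4 known points determine the degree-3 polynomial uniquely.
Write g(u) = au^3 + bu^2 + cu + d. Substituting each data point gives a linear system:
  d = 2
  a + b + c + d = -1
  27a + 9b + 3c + d = -139
  64a + 16b + 4c + d = -334
Solving the system yields a = -5, b = -2, c = 4, d = 2.
So g(u) = -5u³ - 2u² + 4u + 2.
Then g(2) = -38.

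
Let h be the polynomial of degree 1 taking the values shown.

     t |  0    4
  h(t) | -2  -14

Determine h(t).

h(t) = -3t - 2

Write h(t) = at + b. Substituting each data point gives a linear system:
  b = -2
  4a + b = -14
Solving the system yields a = -3, b = -2.
So h(t) = -3t - 2.
Check: h(4) = -14. ✓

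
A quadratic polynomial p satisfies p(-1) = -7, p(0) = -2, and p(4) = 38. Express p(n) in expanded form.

p(n) = n^2 + 6n - 2

Write p(n) = an^2 + bn + c. Substituting each data point gives a linear system:
  a - b + c = -7
  c = -2
  16a + 4b + c = 38
Solving the system yields a = 1, b = 6, c = -2.
So p(n) = n² + 6n - 2.
Check: p(4) = 38. ✓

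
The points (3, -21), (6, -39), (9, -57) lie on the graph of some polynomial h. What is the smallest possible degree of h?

Forward differences of the values at u = 3, 6, 9:
  h  : -21  -39  -57
  Δ  : -18  -18
  Δ^2: 0
The first differences are constant (-18) and nonzero, while all higher differences vanish, so the minimal degree is 1.

1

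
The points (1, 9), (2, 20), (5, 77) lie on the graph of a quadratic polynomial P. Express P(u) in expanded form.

Write P(u) = au^2 + bu + c. Substituting each data point gives a linear system:
  a + b + c = 9
  4a + 2b + c = 20
  25a + 5b + c = 77
Solving the system yields a = 2, b = 5, c = 2.
So P(u) = 2u² + 5u + 2.
Check: P(2) = 20. ✓

P(u) = 2u^2 + 5u + 2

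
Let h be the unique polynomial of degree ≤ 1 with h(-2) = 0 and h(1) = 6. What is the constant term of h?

4

Write h(s) = as + b. Substituting each data point gives a linear system:
  -2a + b = 0
  a + b = 6
Solving the system yields a = 2, b = 4.
So h(s) = 2s + 4.
The constant term is 4.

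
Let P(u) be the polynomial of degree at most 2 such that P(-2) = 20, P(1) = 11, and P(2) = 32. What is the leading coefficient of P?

Write P(u) = au^2 + bu + c. Substituting each data point gives a linear system:
  4a - 2b + c = 20
  a + b + c = 11
  4a + 2b + c = 32
Solving the system yields a = 6, b = 3, c = 2.
So P(u) = 6u^2 + 3u + 2.
The leading coefficient is 6.

6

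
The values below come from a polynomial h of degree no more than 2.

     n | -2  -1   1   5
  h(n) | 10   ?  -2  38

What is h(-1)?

The 3 known points determine the degree-2 polynomial uniquely.
Write h(n) = an^2 + bn + c. Substituting each data point gives a linear system:
  4a - 2b + c = 10
  a + b + c = -2
  25a + 5b + c = 38
Solving the system yields a = 2, b = -2, c = -2.
So h(n) = 2n^2 - 2n - 2.
Then h(-1) = 2.

2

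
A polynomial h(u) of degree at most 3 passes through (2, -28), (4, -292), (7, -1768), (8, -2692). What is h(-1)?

8

Using the Lagrange interpolation formula with nodes 2, 4, 7, 8:
  L_0(u) = (u - 4)(u - 7)(u - 8) / -60
  L_1(u) = (u - 2)(u - 7)(u - 8) / 24
  L_2(u) = (u - 2)(u - 4)(u - 8) / -15
  L_3(u) = (u - 2)(u - 4)(u - 7) / 24
Then h(u) = -28·L_0(u) - 292·L_1(u) - 1768·L_2(u) - 2692·L_3(u).
Expanding and collecting terms gives h(u) = -6u³ + 6u² - 4.
Evaluating at u = -1: h(-1) = 8.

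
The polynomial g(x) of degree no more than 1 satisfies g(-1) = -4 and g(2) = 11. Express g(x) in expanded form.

Write g(x) = ax + b. Substituting each data point gives a linear system:
  -a + b = -4
  2a + b = 11
Solving the system yields a = 5, b = 1.
So g(x) = 5x + 1.
Check: g(2) = 11. ✓

g(x) = 5x + 1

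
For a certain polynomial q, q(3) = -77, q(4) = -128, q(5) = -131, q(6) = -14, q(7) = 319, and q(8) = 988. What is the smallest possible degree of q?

4

Forward differences of the values at x = 3, 4, 5, 6, 7, 8:
  q  : -77  -128  -131  -14  319  988
  Δ  : -51  -3  117  333  669
  Δ^2: 48  120  216  336
  Δ^3: 72  96  120
  Δ^4: 24  24
  Δ^5: 0
The fourth differences are constant (24) and nonzero, while all higher differences vanish, so the minimal degree is 4.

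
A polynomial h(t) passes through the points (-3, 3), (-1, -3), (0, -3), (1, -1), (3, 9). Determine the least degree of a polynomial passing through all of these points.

Divided differences on the nodes -3, -1, 0, 1, 3:
  order 0: 3  -3  -3  -1  9
  order 1: -3  0  2  5
  order 2: 1  1  1
  order 3: 0  0
  order 4: 0
The order-2 divided differences are all 1 (nonzero) and every higher order vanishes, so the data lies on a polynomial of degree exactly 2.

2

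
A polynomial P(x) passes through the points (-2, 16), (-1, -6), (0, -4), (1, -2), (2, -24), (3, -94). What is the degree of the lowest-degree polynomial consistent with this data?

3

Forward differences of the values at x = -2, -1, 0, 1, 2, 3:
  P  : 16  -6  -4  -2  -24  -94
  Δ  : -22  2  2  -22  -70
  Δ^2: 24  0  -24  -48
  Δ^3: -24  -24  -24
  Δ^4: 0  0
  Δ^5: 0
The third differences are constant (-24) and nonzero, while all higher differences vanish, so the minimal degree is 3.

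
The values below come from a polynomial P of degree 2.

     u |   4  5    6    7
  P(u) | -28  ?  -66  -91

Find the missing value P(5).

The 3 known points determine the degree-2 polynomial uniquely.
Write P(u) = au^2 + bu + c. Substituting each data point gives a linear system:
  16a + 4b + c = -28
  36a + 6b + c = -66
  49a + 7b + c = -91
Solving the system yields a = -2, b = 1, c = 0.
So P(u) = -2u² + u.
Then P(5) = -45.

-45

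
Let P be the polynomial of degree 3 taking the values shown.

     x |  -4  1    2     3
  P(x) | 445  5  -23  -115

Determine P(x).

Using the Lagrange interpolation formula with nodes -4, 1, 2, 3:
  L_0(x) = (x - 1)(x - 2)(x - 3) / -210
  L_1(x) = (x + 4)(x - 2)(x - 3) / 10
  L_2(x) = (x + 4)(x - 1)(x - 3) / -6
  L_3(x) = (x + 4)(x - 1)(x - 2) / 14
Then P(x) = 445·L_0(x) + 5·L_1(x) - 23·L_2(x) - 115·L_3(x).
Expanding and collecting terms gives P(x) = -6x^3 + 4x^2 + 2x + 5.
Check: P(-4) = 445. ✓

P(x) = -6x^3 + 4x^2 + 2x + 5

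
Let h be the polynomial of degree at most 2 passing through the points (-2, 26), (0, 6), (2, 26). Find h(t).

Write h(t) = at^2 + bt + c. Substituting each data point gives a linear system:
  4a - 2b + c = 26
  c = 6
  4a + 2b + c = 26
Solving the system yields a = 5, b = 0, c = 6.
So h(t) = 5t² + 6.
Check: h(-2) = 26. ✓

h(t) = 5t^2 + 6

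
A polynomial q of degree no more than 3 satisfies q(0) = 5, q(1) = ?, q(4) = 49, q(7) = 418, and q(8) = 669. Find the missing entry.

The 4 known points determine the degree-3 polynomial uniquely.
Write q(n) = an^3 + bn^2 + cn + d. Substituting each data point gives a linear system:
  d = 5
  64a + 16b + 4c + d = 49
  343a + 49b + 7c + d = 418
  512a + 64b + 8c + d = 669
Solving the system yields a = 2, b = -6, c = 3, d = 5.
So q(n) = 2n^3 - 6n^2 + 3n + 5.
Then q(1) = 4.

4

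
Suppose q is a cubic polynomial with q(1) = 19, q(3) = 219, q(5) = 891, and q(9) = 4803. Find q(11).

Write q(t) = at^3 + bt^2 + ct + d. Substituting each data point gives a linear system:
  a + b + c + d = 19
  27a + 9b + 3c + d = 219
  125a + 25b + 5c + d = 891
  729a + 81b + 9c + d = 4803
Solving the system yields a = 6, b = 5, c = 2, d = 6.
So q(t) = 6t^3 + 5t^2 + 2t + 6.
Then q(11) = 8619.

8619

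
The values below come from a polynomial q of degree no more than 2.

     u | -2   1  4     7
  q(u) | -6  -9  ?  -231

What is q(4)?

-84

The 3 known points determine the degree-2 polynomial uniquely.
Write q(u) = au^2 + bu + c. Substituting each data point gives a linear system:
  4a - 2b + c = -6
  a + b + c = -9
  49a + 7b + c = -231
Solving the system yields a = -4, b = -5, c = 0.
So q(u) = -4u^2 - 5u.
Then q(4) = -84.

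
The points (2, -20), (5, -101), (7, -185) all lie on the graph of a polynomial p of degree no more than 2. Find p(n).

p(n) = -3n^2 - 6n + 4

Write p(n) = an^2 + bn + c. Substituting each data point gives a linear system:
  4a + 2b + c = -20
  25a + 5b + c = -101
  49a + 7b + c = -185
Solving the system yields a = -3, b = -6, c = 4.
So p(n) = -3n^2 - 6n + 4.
Check: p(5) = -101. ✓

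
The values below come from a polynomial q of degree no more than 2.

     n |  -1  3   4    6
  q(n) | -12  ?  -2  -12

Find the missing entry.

The 3 known points determine the degree-2 polynomial uniquely.
Write q(n) = an^2 + bn + c. Substituting each data point gives a linear system:
  a - b + c = -12
  16a + 4b + c = -2
  36a + 6b + c = -12
Solving the system yields a = -1, b = 5, c = -6.
So q(n) = -n^2 + 5n - 6.
Then q(3) = 0.

0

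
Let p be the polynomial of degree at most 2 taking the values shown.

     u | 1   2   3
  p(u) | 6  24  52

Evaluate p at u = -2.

Using the Lagrange interpolation formula with nodes 1, 2, 3:
  L_0(u) = (u - 2)(u - 3) / 2
  L_1(u) = (u - 1)(u - 3) / -1
  L_2(u) = (u - 1)(u - 2) / 2
Then p(u) = 6·L_0(u) + 24·L_1(u) + 52·L_2(u).
Expanding and collecting terms gives p(u) = 5u² + 3u - 2.
Evaluating at u = -2: p(-2) = 12.

12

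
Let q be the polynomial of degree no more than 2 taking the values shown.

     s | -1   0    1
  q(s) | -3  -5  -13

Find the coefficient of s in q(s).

-5

Write q(s) = as^2 + bs + c. Substituting each data point gives a linear system:
  a - b + c = -3
  c = -5
  a + b + c = -13
Solving the system yields a = -3, b = -5, c = -5.
So q(s) = -3s² - 5s - 5.
The coefficient of s is -5.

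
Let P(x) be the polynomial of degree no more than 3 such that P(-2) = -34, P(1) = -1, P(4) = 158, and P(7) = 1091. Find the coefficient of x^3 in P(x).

Write P(x) = ax^3 + bx^2 + cx + d. Substituting each data point gives a linear system:
  -8a + 4b - 2c + d = -34
  a + b + c + d = -1
  64a + 16b + 4c + d = 158
  343a + 49b + 7c + d = 1091
Solving the system yields a = 4, b = -5, c = -6, d = 6.
So P(x) = 4x³ - 5x² - 6x + 6.
The leading coefficient is 4.

4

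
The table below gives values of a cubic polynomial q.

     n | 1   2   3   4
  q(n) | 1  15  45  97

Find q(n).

Using the Lagrange interpolation formula with nodes 1, 2, 3, 4:
  L_0(n) = (n - 2)(n - 3)(n - 4) / -6
  L_1(n) = (n - 1)(n - 3)(n - 4) / 2
  L_2(n) = (n - 1)(n - 2)(n - 4) / -2
  L_3(n) = (n - 1)(n - 2)(n - 3) / 6
Then q(n) = 1·L_0(n) + 15·L_1(n) + 45·L_2(n) + 97·L_3(n).
Expanding and collecting terms gives q(n) = n^3 + 2n^2 + n - 3.
Check: q(4) = 97. ✓

q(n) = n^3 + 2n^2 + n - 3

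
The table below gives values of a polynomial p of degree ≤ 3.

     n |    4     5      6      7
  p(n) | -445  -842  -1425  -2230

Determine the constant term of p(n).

3

Write p(n) = an^3 + bn^2 + cn + d. Substituting each data point gives a linear system:
  64a + 16b + 4c + d = -445
  125a + 25b + 5c + d = -842
  216a + 36b + 6c + d = -1425
  343a + 49b + 7c + d = -2230
Solving the system yields a = -6, b = -3, c = -4, d = 3.
So p(n) = -6n³ - 3n² - 4n + 3.
The constant term is 3.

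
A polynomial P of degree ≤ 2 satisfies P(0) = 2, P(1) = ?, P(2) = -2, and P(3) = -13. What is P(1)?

3

On equispaced nodes a degree-2 polynomial has vanishing third forward difference, so
  - P(0) + 3·P(1) - 3·P(2) + P(3) = 0.
Substituting the known values and solving for P(1):
  3·P(1) = 9
  P(1) = 3.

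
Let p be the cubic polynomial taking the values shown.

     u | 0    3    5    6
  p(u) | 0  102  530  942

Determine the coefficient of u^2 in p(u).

Write p(u) = au^3 + bu^2 + cu + d. Substituting each data point gives a linear system:
  d = 0
  27a + 9b + 3c + d = 102
  125a + 25b + 5c + d = 530
  216a + 36b + 6c + d = 942
Solving the system yields a = 5, b = -4, c = 1, d = 0.
So p(u) = 5u^3 - 4u^2 + u.
The coefficient of u^2 is -4.

-4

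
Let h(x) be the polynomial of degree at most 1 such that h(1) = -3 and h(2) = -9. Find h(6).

Using the Lagrange interpolation formula with nodes 1, 2:
  L_0(x) = (x - 2) / -1
  L_1(x) = (x - 1) / 1
Then h(x) = -3·L_0(x) - 9·L_1(x).
Expanding and collecting terms gives h(x) = -6x + 3.
Evaluating at x = 6: h(6) = -33.

-33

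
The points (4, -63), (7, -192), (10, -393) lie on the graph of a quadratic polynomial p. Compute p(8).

-251

Using the Lagrange interpolation formula with nodes 4, 7, 10:
  L_0(t) = (t - 7)(t - 10) / 18
  L_1(t) = (t - 4)(t - 10) / -9
  L_2(t) = (t - 4)(t - 7) / 18
Then p(t) = -63·L_0(t) - 192·L_1(t) - 393·L_2(t).
Expanding and collecting terms gives p(t) = -4t^2 + t - 3.
Evaluating at t = 8: p(8) = -251.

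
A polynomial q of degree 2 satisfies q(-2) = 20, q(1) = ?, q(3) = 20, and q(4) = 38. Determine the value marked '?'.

The 3 known points determine the degree-2 polynomial uniquely.
Write q(n) = an^2 + bn + c. Substituting each data point gives a linear system:
  4a - 2b + c = 20
  9a + 3b + c = 20
  16a + 4b + c = 38
Solving the system yields a = 3, b = -3, c = 2.
So q(n) = 3n^2 - 3n + 2.
Then q(1) = 2.

2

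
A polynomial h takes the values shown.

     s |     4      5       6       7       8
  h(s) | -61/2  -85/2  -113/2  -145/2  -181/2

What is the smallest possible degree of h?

2

Forward differences of the values at s = 4, 5, 6, 7, 8:
  h  : -61/2  -85/2  -113/2  -145/2  -181/2
  Δ  : -12  -14  -16  -18
  Δ^2: -2  -2  -2
  Δ^3: 0  0
  Δ^4: 0
The second differences are constant (-2) and nonzero, while all higher differences vanish, so the minimal degree is 2.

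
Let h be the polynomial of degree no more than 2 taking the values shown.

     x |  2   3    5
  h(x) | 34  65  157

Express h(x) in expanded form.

Write h(x) = ax^2 + bx + c. Substituting each data point gives a linear system:
  4a + 2b + c = 34
  9a + 3b + c = 65
  25a + 5b + c = 157
Solving the system yields a = 5, b = 6, c = 2.
So h(x) = 5x² + 6x + 2.
Check: h(3) = 65. ✓

h(x) = 5x^2 + 6x + 2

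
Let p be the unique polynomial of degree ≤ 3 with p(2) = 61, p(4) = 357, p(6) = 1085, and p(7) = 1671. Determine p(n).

p(n) = 4n^3 + 6n^2 + 5

Using the Lagrange interpolation formula with nodes 2, 4, 6, 7:
  L_0(n) = (n - 4)(n - 6)(n - 7) / -40
  L_1(n) = (n - 2)(n - 6)(n - 7) / 12
  L_2(n) = (n - 2)(n - 4)(n - 7) / -8
  L_3(n) = (n - 2)(n - 4)(n - 6) / 15
Then p(n) = 61·L_0(n) + 357·L_1(n) + 1085·L_2(n) + 1671·L_3(n).
Expanding and collecting terms gives p(n) = 4n^3 + 6n^2 + 5.
Check: p(6) = 1085. ✓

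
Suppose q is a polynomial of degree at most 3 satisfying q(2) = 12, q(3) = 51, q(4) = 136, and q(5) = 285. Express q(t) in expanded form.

Using the Lagrange interpolation formula with nodes 2, 3, 4, 5:
  L_0(t) = (t - 3)(t - 4)(t - 5) / -6
  L_1(t) = (t - 2)(t - 4)(t - 5) / 2
  L_2(t) = (t - 2)(t - 3)(t - 5) / -2
  L_3(t) = (t - 2)(t - 3)(t - 4) / 6
Then q(t) = 12·L_0(t) + 51·L_1(t) + 136·L_2(t) + 285·L_3(t).
Expanding and collecting terms gives q(t) = 3t^3 - 4t^2 + 2t.
Check: q(3) = 51. ✓

q(t) = 3t^3 - 4t^2 + 2t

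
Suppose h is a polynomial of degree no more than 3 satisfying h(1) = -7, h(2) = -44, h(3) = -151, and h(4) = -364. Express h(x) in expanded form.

h(x) = -6x^3 + x^2 + 2x - 4

Write h(x) = ax^3 + bx^2 + cx + d. Substituting each data point gives a linear system:
  a + b + c + d = -7
  8a + 4b + 2c + d = -44
  27a + 9b + 3c + d = -151
  64a + 16b + 4c + d = -364
Solving the system yields a = -6, b = 1, c = 2, d = -4.
So h(x) = -6x³ + x² + 2x - 4.
Check: h(1) = -7. ✓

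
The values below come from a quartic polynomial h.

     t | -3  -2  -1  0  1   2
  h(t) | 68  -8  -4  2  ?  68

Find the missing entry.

4

The 5 known points determine the degree-4 polynomial uniquely.
Write h(t) = at^4 + bt^3 + ct^2 + dt + e. Substituting each data point gives a linear system:
  81a - 27b + 9c - 3d + e = 68
  16a - 8b + 4c - 2d + e = -8
  a - b + c - d + e = -4
  e = 2
  16a + 8b + 4c + 2d + e = 68
Solving the system yields a = 3, b = 5, c = -5, d = -1, e = 2.
So h(t) = 3t^4 + 5t^3 - 5t^2 - t + 2.
Then h(1) = 4.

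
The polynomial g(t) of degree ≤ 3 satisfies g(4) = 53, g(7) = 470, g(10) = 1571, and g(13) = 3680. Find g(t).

Write g(t) = at^3 + bt^2 + ct + d. Substituting each data point gives a linear system:
  64a + 16b + 4c + d = 53
  343a + 49b + 7c + d = 470
  1000a + 100b + 10c + d = 1571
  2197a + 169b + 13c + d = 3680
Solving the system yields a = 2, b = -4, c = -3, d = 1.
So g(t) = 2t^3 - 4t^2 - 3t + 1.
Check: g(10) = 1571. ✓

g(t) = 2t^3 - 4t^2 - 3t + 1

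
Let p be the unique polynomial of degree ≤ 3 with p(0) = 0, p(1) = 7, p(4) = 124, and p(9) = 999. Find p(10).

Write p(u) = au^3 + bu^2 + cu + d. Substituting each data point gives a linear system:
  d = 0
  a + b + c + d = 7
  64a + 16b + 4c + d = 124
  729a + 81b + 9c + d = 999
Solving the system yields a = 1, b = 3, c = 3, d = 0.
So p(u) = u^3 + 3u^2 + 3u.
Then p(10) = 1330.

1330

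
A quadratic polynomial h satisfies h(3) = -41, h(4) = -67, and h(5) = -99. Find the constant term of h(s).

1

Write h(s) = as^2 + bs + c. Substituting each data point gives a linear system:
  9a + 3b + c = -41
  16a + 4b + c = -67
  25a + 5b + c = -99
Solving the system yields a = -3, b = -5, c = 1.
So h(s) = -3s² - 5s + 1.
The constant term is 1.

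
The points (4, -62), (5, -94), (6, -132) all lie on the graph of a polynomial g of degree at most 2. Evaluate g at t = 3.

-36

Using the Lagrange interpolation formula with nodes 4, 5, 6:
  L_0(t) = (t - 5)(t - 6) / 2
  L_1(t) = (t - 4)(t - 6) / -1
  L_2(t) = (t - 4)(t - 5) / 2
Then g(t) = -62·L_0(t) - 94·L_1(t) - 132·L_2(t).
Expanding and collecting terms gives g(t) = -3t² - 5t + 6.
Evaluating at t = 3: g(3) = -36.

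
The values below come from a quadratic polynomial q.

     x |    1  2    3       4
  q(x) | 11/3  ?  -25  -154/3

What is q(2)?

On equispaced nodes a degree-2 polynomial has vanishing third forward difference, so
  - q(1) + 3·q(2) - 3·q(3) + q(4) = 0.
Substituting the known values and solving for q(2):
  3·q(2) = -20
  q(2) = -20/3.

-20/3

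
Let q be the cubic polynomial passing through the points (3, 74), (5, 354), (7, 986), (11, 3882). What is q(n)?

q(n) = 3n^3 - n^2 + n - 1

Using the Lagrange interpolation formula with nodes 3, 5, 7, 11:
  L_0(n) = (n - 5)(n - 7)(n - 11) / -64
  L_1(n) = (n - 3)(n - 7)(n - 11) / 24
  L_2(n) = (n - 3)(n - 5)(n - 11) / -32
  L_3(n) = (n - 3)(n - 5)(n - 7) / 192
Then q(n) = 74·L_0(n) + 354·L_1(n) + 986·L_2(n) + 3882·L_3(n).
Expanding and collecting terms gives q(n) = 3n^3 - n^2 + n - 1.
Check: q(5) = 354. ✓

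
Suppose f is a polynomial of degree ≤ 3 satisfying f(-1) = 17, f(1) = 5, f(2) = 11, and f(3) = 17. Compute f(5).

Using the Lagrange interpolation formula with nodes -1, 1, 2, 3:
  L_0(x) = (x - 1)(x - 2)(x - 3) / -24
  L_1(x) = (x + 1)(x - 2)(x - 3) / 4
  L_2(x) = (x + 1)(x - 1)(x - 3) / -3
  L_3(x) = (x + 1)(x - 1)(x - 2) / 8
Then f(x) = 17·L_0(x) + 5·L_1(x) + 11·L_2(x) + 17·L_3(x).
Expanding and collecting terms gives f(x) = -x³ + 6x² - 5x + 5.
Evaluating at x = 5: f(5) = 5.

5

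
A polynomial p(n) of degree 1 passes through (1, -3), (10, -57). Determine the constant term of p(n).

Write p(n) = an + b. Substituting each data point gives a linear system:
  a + b = -3
  10a + b = -57
Solving the system yields a = -6, b = 3.
So p(n) = -6n + 3.
The constant term is 3.

3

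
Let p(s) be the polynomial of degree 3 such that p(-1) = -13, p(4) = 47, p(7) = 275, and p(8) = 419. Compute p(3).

Write p(s) = as^3 + bs^2 + cs + d. Substituting each data point gives a linear system:
  -a + b - c + d = -13
  64a + 16b + 4c + d = 47
  343a + 49b + 7c + d = 275
  512a + 64b + 8c + d = 419
Solving the system yields a = 1, b = -2, c = 5, d = -5.
So p(s) = s^3 - 2s^2 + 5s - 5.
Then p(3) = 19.

19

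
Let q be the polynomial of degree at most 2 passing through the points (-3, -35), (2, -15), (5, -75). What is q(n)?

q(n) = -3n^2 + n - 5

Write q(n) = an^2 + bn + c. Substituting each data point gives a linear system:
  9a - 3b + c = -35
  4a + 2b + c = -15
  25a + 5b + c = -75
Solving the system yields a = -3, b = 1, c = -5.
So q(n) = -3n^2 + n - 5.
Check: q(5) = -75. ✓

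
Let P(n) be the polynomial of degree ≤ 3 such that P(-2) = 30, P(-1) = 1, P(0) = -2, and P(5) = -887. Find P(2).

-74

Using the Lagrange interpolation formula with nodes -2, -1, 0, 5:
  L_0(n) = (n + 1)n(n - 5) / -14
  L_1(n) = (n + 2)n(n - 5) / 6
  L_2(n) = (n + 2)(n + 1)(n - 5) / -10
  L_3(n) = (n + 2)(n + 1)n / 210
Then P(n) = 30·L_0(n) + 1·L_1(n) - 2·L_2(n) - 887·L_3(n).
Expanding and collecting terms gives P(n) = -6n³ - 5n² - 2n - 2.
Evaluating at n = 2: P(2) = -74.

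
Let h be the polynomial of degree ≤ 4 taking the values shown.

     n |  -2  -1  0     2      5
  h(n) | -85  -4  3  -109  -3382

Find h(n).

h(n) = -5n^4 - n^3 - 5n^2 - 2n + 3

Using the Lagrange interpolation formula with nodes -2, -1, 0, 2, 5:
  L_0(n) = (n + 1)n(n - 2)(n - 5) / 56
  L_1(n) = (n + 2)n(n - 2)(n - 5) / -18
  L_2(n) = (n + 2)(n + 1)(n - 2)(n - 5) / 20
  L_3(n) = (n + 2)(n + 1)n(n - 5) / -72
  L_4(n) = (n + 2)(n + 1)n(n - 2) / 630
Then h(n) = -85·L_0(n) - 4·L_1(n) + 3·L_2(n) - 109·L_3(n) - 3382·L_4(n).
Expanding and collecting terms gives h(n) = -5n^4 - n^3 - 5n^2 - 2n + 3.
Check: h(-2) = -85. ✓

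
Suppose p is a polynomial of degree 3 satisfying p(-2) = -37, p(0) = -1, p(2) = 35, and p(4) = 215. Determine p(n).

p(n) = 3n^3 + 6n - 1

Write p(n) = an^3 + bn^2 + cn + d. Substituting each data point gives a linear system:
  -8a + 4b - 2c + d = -37
  d = -1
  8a + 4b + 2c + d = 35
  64a + 16b + 4c + d = 215
Solving the system yields a = 3, b = 0, c = 6, d = -1.
So p(n) = 3n^3 + 6n - 1.
Check: p(2) = 35. ✓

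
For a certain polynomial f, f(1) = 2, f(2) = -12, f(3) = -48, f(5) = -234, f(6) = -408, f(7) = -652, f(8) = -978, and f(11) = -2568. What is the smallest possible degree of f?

Divided differences on the nodes 1, 2, 3, 5, 6, 7, 8, 11:
  order 0: 2  -12  -48  -234  -408  -652  -978  -2568
  order 1: -14  -36  -93  -174  -244  -326  -530
  order 2: -11  -19  -27  -35  -41  -51
  order 3: -2  -2  -2  -2  -2
  order 4: 0  0  0  0
  order 5: 0  0  0
  order 6: 0  0
  order 7: 0
The order-3 divided differences are all -2 (nonzero) and every higher order vanishes, so the data lies on a polynomial of degree exactly 3.

3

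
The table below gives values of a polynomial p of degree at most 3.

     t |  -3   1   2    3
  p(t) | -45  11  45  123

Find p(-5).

-277

Write p(t) = at^3 + bt^2 + ct + d. Substituting each data point gives a linear system:
  -27a + 9b - 3c + d = -45
  a + b + c + d = 11
  8a + 4b + 2c + d = 45
  27a + 9b + 3c + d = 123
Solving the system yields a = 3, b = 4, c = 1, d = 3.
So p(t) = 3t^3 + 4t^2 + t + 3.
Then p(-5) = -277.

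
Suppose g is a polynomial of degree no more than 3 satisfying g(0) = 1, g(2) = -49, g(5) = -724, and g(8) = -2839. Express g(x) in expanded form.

g(x) = -5x^3 - 5x^2 + 5x + 1

Write g(x) = ax^3 + bx^2 + cx + d. Substituting each data point gives a linear system:
  d = 1
  8a + 4b + 2c + d = -49
  125a + 25b + 5c + d = -724
  512a + 64b + 8c + d = -2839
Solving the system yields a = -5, b = -5, c = 5, d = 1.
So g(x) = -5x³ - 5x² + 5x + 1.
Check: g(2) = -49. ✓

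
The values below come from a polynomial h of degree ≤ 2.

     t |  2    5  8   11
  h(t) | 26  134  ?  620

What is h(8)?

On equispaced nodes a degree-2 polynomial has vanishing third forward difference, so
  - h(2) + 3·h(5) - 3·h(8) + h(11) = 0.
Substituting the known values and solving for h(8):
  -3·h(8) = -996
  h(8) = 332.

332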